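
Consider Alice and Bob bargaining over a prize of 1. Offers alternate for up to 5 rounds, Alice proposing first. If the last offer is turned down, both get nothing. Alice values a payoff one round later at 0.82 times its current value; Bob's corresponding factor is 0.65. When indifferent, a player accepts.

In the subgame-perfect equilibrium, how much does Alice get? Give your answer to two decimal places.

Round 5 (Alice proposes): Bob will accept anything ≥ 0, so Alice offers 0 and keeps 1.
Round 4 (Bob proposes): Alice can get 1 next round, worth 0.82 × 1 = 0.82 now; Bob offers that and keeps 0.18.
Round 3 (Alice proposes): Bob can get 0.18 next round, worth 0.65 × 0.18 = 0.117 now; Alice offers that and keeps 0.883.
Round 2 (Bob proposes): Alice can get 0.883 next round, worth 0.82 × 0.883 = 0.72406 now; Bob offers that and keeps 0.27594.
Round 1 (Alice proposes): Bob can get 0.27594 next round, worth 0.65 × 0.27594 = 0.179361 now. Alice offers 0.179361 and keeps 1 − 0.179361 = 0.820639.

0.82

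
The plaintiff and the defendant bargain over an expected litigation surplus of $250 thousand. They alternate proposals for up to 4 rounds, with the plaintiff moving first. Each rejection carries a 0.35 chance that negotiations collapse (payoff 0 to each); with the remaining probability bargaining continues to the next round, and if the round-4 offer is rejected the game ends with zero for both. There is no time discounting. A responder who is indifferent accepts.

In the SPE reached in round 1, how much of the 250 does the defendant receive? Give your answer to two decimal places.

125.53

Round 4 (the defendant proposes): rejection yields 0 for the plaintiff; the defendant offers 0 and keeps 250.
Round 3 (the plaintiff proposes): rejecting gives the defendant an expected 0.65 × 250 = 162.5; the plaintiff offers that and keeps 87.5.
Round 2 (the defendant proposes): rejecting gives the plaintiff an expected 0.65 × 87.5 = 56.875. The defendant offers 56.875 and keeps 250 − 56.875 = 193.125.
Round 1 (the plaintiff proposes): rejecting gives the defendant an expected 0.65 × 193.125 = 125.53125. The plaintiff offers 125.53125 and keeps 250 − 125.53125 = 124.46875.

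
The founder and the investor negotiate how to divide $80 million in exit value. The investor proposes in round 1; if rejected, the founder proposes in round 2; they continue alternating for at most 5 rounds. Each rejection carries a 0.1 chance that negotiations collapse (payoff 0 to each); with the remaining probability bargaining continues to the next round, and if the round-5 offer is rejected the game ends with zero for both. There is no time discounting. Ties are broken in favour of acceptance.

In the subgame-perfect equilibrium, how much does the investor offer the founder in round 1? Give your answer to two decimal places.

13.03

By backward induction:
Round 5 (the investor proposes): rejection yields 0 for the founder; the investor offers 0 and keeps 80.
Round 4 (the founder proposes): rejecting gives the investor an expected 0.9 × 80 = 72. The founder offers 72 and keeps 80 − 72 = 8.
Round 3 (the investor proposes): rejecting gives the founder an expected 0.9 × 8 = 7.2; the investor offers that and keeps 72.8.
Round 2 (the founder proposes): rejecting gives the investor an expected 0.9 × 72.8 = 65.52. The founder offers 65.52 and keeps 80 − 65.52 = 14.48.
Round 1 (the investor proposes): rejecting gives the founder an expected 0.9 × 14.48 = 13.032. The investor offers 13.032 and keeps 80 − 13.032 = 66.968.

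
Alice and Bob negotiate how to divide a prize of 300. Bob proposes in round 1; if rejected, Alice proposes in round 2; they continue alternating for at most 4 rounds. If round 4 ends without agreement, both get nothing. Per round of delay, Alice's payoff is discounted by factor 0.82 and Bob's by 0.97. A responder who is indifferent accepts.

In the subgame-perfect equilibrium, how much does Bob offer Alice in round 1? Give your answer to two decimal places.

Round 4 (Alice proposes): rejection yields 0 for Bob; Alice offers 0 and keeps 300.
Round 3 (Bob proposes): Alice can get 300 next round, worth 0.82 × 300 = 246 now. Bob offers 246 and keeps 300 − 246 = 54.
Round 2 (Alice proposes): Bob can get 54 next round, worth 0.97 × 54 = 52.38 now; Alice offers that and keeps 247.62.
Round 1 (Bob proposes): Alice can get 247.62 next round, worth 0.82 × 247.62 = 203.0484 now, so Bob offers 203.0484, keeping 96.9516.

203.05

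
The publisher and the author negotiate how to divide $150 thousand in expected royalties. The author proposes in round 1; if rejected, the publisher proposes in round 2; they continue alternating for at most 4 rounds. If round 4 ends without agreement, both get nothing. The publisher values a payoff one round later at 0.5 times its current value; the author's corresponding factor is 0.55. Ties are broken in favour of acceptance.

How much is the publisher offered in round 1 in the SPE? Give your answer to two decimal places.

Solve by backward induction from round 4.
Round 4 (the publisher proposes): the author will accept anything ≥ 0, so the publisher offers 0 and keeps 150.
Round 3 (the author proposes): the publisher can get 150 next round, worth 0.5 × 150 = 75 now, so the author offers 75, keeping 75.
Round 2 (the publisher proposes): the author can get 75 next round, worth 0.55 × 75 = 41.25 now. The publisher offers 41.25 and keeps 150 − 41.25 = 108.75.
Round 1 (the author proposes): the publisher can get 108.75 next round, worth 0.5 × 108.75 = 54.375 now. The author offers 54.375 and keeps 150 − 54.375 = 95.625.

54.38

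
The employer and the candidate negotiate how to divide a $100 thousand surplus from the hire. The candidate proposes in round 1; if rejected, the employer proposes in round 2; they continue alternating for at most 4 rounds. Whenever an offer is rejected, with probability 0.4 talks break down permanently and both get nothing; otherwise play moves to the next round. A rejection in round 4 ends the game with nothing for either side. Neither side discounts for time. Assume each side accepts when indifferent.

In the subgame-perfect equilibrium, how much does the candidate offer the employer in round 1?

Round 4 (the employer proposes): rejection yields 0 for the candidate; the employer offers 0 and keeps 100.
Round 3 (the candidate proposes): rejecting gives the employer an expected 0.6 × 100 = 60, so the candidate offers 60, keeping 40.
Round 2 (the employer proposes): rejecting gives the candidate an expected 0.6 × 40 = 24, so the employer offers 24, keeping 76.
Round 1 (the candidate proposes): rejecting gives the employer an expected 0.6 × 76 = 45.6, so the candidate offers 45.6, keeping 54.4.

45.6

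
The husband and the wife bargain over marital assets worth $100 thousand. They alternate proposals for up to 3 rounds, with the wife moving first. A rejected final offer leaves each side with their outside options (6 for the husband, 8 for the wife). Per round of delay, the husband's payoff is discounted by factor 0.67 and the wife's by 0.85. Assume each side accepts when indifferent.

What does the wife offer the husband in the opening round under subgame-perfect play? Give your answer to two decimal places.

By backward induction:
Round 3 (the wife proposes): the husband gets 6 if talks fail, so the wife offers 6 and keeps 94.
Round 2 (the husband proposes): the wife can get 94 next round, worth 0.85 × 94 = 79.9 now, so the husband offers 79.9, keeping 20.1.
Round 1 (the wife proposes): the husband can get 20.1 next round, worth 0.67 × 20.1 = 13.467 now. The wife offers 13.467 and keeps 100 − 13.467 = 86.533.

13.47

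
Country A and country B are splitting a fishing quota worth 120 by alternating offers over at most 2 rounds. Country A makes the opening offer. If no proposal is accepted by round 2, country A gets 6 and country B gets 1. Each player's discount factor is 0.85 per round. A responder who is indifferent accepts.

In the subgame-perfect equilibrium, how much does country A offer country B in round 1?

Solve by backward induction from round 2.
Round 2 (country B proposes): country A gets 6 if talks fail, so country B offers 6 and keeps 114.
Round 1 (country A proposes): country B can get 114 next round, worth 0.85 × 114 = 96.9 now. Country A offers 96.9 and keeps 120 − 96.9 = 23.1.

96.9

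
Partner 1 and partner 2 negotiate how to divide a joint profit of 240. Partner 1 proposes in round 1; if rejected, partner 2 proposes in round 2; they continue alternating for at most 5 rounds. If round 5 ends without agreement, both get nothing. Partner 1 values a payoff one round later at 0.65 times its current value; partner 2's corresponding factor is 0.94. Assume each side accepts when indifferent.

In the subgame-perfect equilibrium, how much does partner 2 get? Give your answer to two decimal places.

Work backward from the last round.
Round 5 (partner 1 proposes): partner 2 will accept anything ≥ 0, so partner 1 offers 0 and keeps 240.
Round 4 (partner 2 proposes): partner 1 can get 240 next round, worth 0.65 × 240 = 156 now, so partner 2 offers 156, keeping 84.
Round 3 (partner 1 proposes): partner 2 can get 84 next round, worth 0.94 × 84 = 78.96 now; partner 1 offers that and keeps 161.04.
Round 2 (partner 2 proposes): partner 1 can get 161.04 next round, worth 0.65 × 161.04 = 104.676 now; partner 2 offers that and keeps 135.324.
Round 1 (partner 1 proposes): partner 2 can get 135.324 next round, worth 0.94 × 135.324 = 127.20456 now, so partner 1 offers 127.20456, keeping 112.79544.

127.20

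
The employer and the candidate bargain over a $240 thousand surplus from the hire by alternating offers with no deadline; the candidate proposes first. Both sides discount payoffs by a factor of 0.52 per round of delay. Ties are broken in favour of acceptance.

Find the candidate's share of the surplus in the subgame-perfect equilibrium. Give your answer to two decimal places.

157.89

In a stationary SPE each proposer offers the other exactly their discounted continuation value.
If the candidate keeps x when proposing and the employer keeps y when proposing, then x = 240 − 0.52y and y = 240 − 0.52x.
Solving: x = 240(1 − 0.52) / (1 − 0.52·0.52) = 115.2 / 0.7296 ≈ 157.8947.
The employer gets 240 − 157.8947 ≈ 82.1053.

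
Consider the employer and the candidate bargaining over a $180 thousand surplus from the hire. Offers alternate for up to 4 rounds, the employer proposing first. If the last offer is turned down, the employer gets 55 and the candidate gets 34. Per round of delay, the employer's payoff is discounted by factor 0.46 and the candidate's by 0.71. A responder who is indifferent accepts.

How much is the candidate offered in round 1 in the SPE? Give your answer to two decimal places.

Round 4 (the candidate proposes): the employer gets 55 if talks fail, so the candidate offers 55 and keeps 125.
Round 3 (the employer proposes): the candidate can get 125 next round, worth 0.71 × 125 = 88.75 now, so the employer offers 88.75, keeping 91.25.
Round 2 (the candidate proposes): the employer can get 91.25 next round, worth 0.46 × 91.25 = 41.975 now, so the candidate offers 41.975, keeping 138.025.
Round 1 (the employer proposes): the candidate can get 138.025 next round, worth 0.71 × 138.025 = 97.99775 now, so the employer offers 97.99775, keeping 82.00225.

98.00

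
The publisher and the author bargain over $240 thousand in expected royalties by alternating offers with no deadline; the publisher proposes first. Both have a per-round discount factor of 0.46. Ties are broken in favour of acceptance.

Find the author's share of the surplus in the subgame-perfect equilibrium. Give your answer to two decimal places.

When the publisher proposes, the author accepts any offer worth at least 0.46 times what the author would get by proposing next round; and vice versa.
This gives x = 240 − 0.46y and y = 240 − 0.46x, where x and y are each side's share when it proposes.
Hence (1 − 0.46·0.46)x = 240(1 − 0.46), i.e. 0.7884·x = 129.6.
x ≈ 164.3836; the author's share is 240 − x ≈ 75.6164.

75.62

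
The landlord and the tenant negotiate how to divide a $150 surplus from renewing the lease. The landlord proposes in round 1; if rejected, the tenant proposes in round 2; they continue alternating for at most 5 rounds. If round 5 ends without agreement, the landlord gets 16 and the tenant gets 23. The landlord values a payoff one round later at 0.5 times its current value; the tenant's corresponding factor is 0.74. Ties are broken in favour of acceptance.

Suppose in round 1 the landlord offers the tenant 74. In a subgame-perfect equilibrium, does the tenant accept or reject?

Round 5 (the landlord proposes): the tenant gets 23 if talks fail, so the landlord offers 23 and keeps 127.
Round 4 (the tenant proposes): the landlord can get 127 next round, worth 0.5 × 127 = 63.5 now, so the tenant offers 63.5, keeping 86.5.
Round 3 (the landlord proposes): the tenant can get 86.5 next round, worth 0.74 × 86.5 = 64.01 now; the landlord offers that and keeps 85.99.
Round 2 (the tenant proposes): the landlord can get 85.99 next round, worth 0.5 × 85.99 = 42.995 now, so the tenant offers 42.995, keeping 107.005.
So by rejecting in round 1, the tenant gets 107.005 next round, worth 0.74 × 107.005 = 79.1837 now.
Offer 74 < 79.1837, so the tenant rejects.

Reject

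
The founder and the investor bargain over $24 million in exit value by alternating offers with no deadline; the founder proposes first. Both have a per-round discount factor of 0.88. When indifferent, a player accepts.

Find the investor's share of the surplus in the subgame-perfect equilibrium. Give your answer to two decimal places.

11.23

In a stationary SPE each proposer offers the other exactly their discounted continuation value.
If the founder keeps x when proposing and the investor keeps y when proposing, then x = 24 − 0.88y and y = 24 − 0.88x.
Solving: x = 24(1 − 0.88) / (1 − 0.88·0.88) = 2.88 / 0.2256 ≈ 12.7660.
The investor gets 24 − 12.7660 ≈ 11.2340.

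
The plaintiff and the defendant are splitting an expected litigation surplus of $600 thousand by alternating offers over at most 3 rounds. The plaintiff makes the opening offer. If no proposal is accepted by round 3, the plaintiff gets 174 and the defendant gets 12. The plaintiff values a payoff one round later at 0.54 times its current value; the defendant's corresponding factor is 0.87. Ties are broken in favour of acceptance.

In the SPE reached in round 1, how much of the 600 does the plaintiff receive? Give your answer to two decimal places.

354.24

By backward induction:
Round 3 (the plaintiff proposes): the defendant gets 12 if talks fail, so the plaintiff offers 12 and keeps 588.
Round 2 (the defendant proposes): the plaintiff can get 588 next round, worth 0.54 × 588 = 317.52 now; the defendant offers that and keeps 282.48.
Round 1 (the plaintiff proposes): the defendant can get 282.48 next round, worth 0.87 × 282.48 = 245.7576 now. The plaintiff offers 245.7576 and keeps 600 − 245.7576 = 354.2424.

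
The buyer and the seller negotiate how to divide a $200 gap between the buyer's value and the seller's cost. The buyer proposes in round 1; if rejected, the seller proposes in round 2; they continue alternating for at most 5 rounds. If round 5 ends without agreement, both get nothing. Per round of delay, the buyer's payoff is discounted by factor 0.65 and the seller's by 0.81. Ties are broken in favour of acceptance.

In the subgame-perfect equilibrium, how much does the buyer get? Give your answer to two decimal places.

113.45

Round 5 (the buyer proposes): the seller will accept anything ≥ 0, so the buyer offers 0 and keeps 200.
Round 4 (the seller proposes): the buyer can get 200 next round, worth 0.65 × 200 = 130 now, so the seller offers 130, keeping 70.
Round 3 (the buyer proposes): the seller can get 70 next round, worth 0.81 × 70 = 56.7 now; the buyer offers that and keeps 143.3.
Round 2 (the seller proposes): the buyer can get 143.3 next round, worth 0.65 × 143.3 = 93.145 now. The seller offers 93.145 and keeps 200 − 93.145 = 106.855.
Round 1 (the buyer proposes): the seller can get 106.855 next round, worth 0.81 × 106.855 = 86.55255 now, so the buyer offers 86.55255, keeping 113.44745.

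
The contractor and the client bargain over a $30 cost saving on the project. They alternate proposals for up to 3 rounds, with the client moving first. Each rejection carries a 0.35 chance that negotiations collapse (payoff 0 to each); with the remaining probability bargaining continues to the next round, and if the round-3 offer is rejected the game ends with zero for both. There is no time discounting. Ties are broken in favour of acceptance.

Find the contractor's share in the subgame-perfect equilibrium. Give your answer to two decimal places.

Round 3 (the client proposes): the contractor will accept anything ≥ 0, so the client offers 0 and keeps 30.
Round 2 (the contractor proposes): rejecting gives the client an expected 0.65 × 30 = 19.5; the contractor offers that and keeps 10.5.
Round 1 (the client proposes): rejecting gives the contractor an expected 0.65 × 10.5 = 6.825. The client offers 6.825 and keeps 30 − 6.825 = 23.175.

6.83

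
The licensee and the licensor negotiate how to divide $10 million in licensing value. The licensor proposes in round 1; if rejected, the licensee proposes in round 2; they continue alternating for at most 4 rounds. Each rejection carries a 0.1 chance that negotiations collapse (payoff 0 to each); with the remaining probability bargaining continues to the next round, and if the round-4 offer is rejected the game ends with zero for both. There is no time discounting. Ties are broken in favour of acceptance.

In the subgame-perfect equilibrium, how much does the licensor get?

Round 4 (the licensee proposes): the licensor will accept anything ≥ 0, so the licensee offers 0 and keeps 10.
Round 3 (the licensor proposes): rejecting gives the licensee an expected 0.9 × 10 = 9; the licensor offers that and keeps 1.
Round 2 (the licensee proposes): rejecting gives the licensor an expected 0.9 × 1 = 0.9. The licensee offers 0.9 and keeps 10 − 0.9 = 9.1.
Round 1 (the licensor proposes): rejecting gives the licensee an expected 0.9 × 9.1 = 8.19, so the licensor offers 8.19, keeping 1.81.

1.81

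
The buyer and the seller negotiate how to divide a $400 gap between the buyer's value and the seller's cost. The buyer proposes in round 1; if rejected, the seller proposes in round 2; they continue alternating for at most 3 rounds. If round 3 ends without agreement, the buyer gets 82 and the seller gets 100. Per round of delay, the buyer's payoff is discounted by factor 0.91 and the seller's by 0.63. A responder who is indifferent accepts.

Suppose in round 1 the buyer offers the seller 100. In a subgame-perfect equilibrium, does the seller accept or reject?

Round 3 (the buyer proposes): the seller gets 100 if talks fail, so the buyer offers 100 and keeps 300.
Round 2 (the seller proposes): the buyer can get 300 next round, worth 0.91 × 300 = 273 now. The seller offers 273 and keeps 400 − 273 = 127.
So by rejecting in round 1, the seller gets 127 next round, worth 0.63 × 127 = 80.01 now.
Offer 100 ≥ 80.01, so the seller accepts.

Accept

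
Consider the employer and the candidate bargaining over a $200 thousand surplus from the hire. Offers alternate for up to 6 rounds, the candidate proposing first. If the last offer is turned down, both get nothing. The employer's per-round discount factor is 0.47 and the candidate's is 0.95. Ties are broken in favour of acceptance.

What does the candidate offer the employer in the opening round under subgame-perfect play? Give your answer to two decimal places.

Solve by backward induction from round 6.
Round 6 (the employer proposes): the candidate will accept anything ≥ 0, so the employer offers 0 and keeps 200.
Round 5 (the candidate proposes): the employer can get 200 next round, worth 0.47 × 200 = 94 now; the candidate offers that and keeps 106.
Round 4 (the employer proposes): the candidate can get 106 next round, worth 0.95 × 106 = 100.7 now; the employer offers that and keeps 99.3.
Round 3 (the candidate proposes): the employer can get 99.3 next round, worth 0.47 × 99.3 = 46.671 now; the candidate offers that and keeps 153.329.
Round 2 (the employer proposes): the candidate can get 153.329 next round, worth 0.95 × 153.329 = 145.66255 now. The employer offers 145.66255 and keeps 200 − 145.66255 = 54.33745.
Round 1 (the candidate proposes): the employer can get 54.33745 next round, worth 0.47 × 54.33745 = 25.5386015 now; the candidate offers that and keeps 174.4613985.

25.54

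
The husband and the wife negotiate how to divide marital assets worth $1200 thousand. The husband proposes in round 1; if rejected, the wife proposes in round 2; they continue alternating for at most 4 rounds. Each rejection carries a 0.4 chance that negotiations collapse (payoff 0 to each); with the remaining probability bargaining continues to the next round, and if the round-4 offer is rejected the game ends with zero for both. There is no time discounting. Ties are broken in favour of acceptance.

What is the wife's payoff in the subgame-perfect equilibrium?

Round 4 (the wife proposes): the husband will accept anything ≥ 0, so the wife offers 0 and keeps 1200.
Round 3 (the husband proposes): rejecting gives the wife an expected 0.6 × 1200 = 720, so the husband offers 720, keeping 480.
Round 2 (the wife proposes): rejecting gives the husband an expected 0.6 × 480 = 288; the wife offers that and keeps 912.
Round 1 (the husband proposes): rejecting gives the wife an expected 0.6 × 912 = 547.2; the husband offers that and keeps 652.8.

547.2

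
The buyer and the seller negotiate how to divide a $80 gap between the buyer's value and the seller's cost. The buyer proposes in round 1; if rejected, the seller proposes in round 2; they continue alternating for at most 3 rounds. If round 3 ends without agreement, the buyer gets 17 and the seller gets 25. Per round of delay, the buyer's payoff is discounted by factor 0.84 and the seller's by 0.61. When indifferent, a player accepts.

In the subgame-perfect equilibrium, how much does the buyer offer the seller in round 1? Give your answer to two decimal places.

20.62

Round 3 (the buyer proposes): the seller gets 25 if talks fail, so the buyer offers 25 and keeps 55.
Round 2 (the seller proposes): the buyer can get 55 next round, worth 0.84 × 55 = 46.2 now; the seller offers that and keeps 33.8.
Round 1 (the buyer proposes): the seller can get 33.8 next round, worth 0.61 × 33.8 = 20.618 now; the buyer offers that and keeps 59.382.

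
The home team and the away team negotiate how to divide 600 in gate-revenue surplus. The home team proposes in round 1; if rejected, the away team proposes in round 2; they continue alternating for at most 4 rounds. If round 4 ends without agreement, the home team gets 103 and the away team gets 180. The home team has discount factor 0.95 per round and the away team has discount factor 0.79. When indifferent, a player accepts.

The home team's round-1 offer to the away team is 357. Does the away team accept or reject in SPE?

Round 4 (the away team proposes): the home team gets 103 if talks fail, so the away team offers 103 and keeps 497.
Round 3 (the home team proposes): the away team can get 497 next round, worth 0.79 × 497 = 392.63 now, so the home team offers 392.63, keeping 207.37.
Round 2 (the away team proposes): the home team can get 207.37 next round, worth 0.95 × 207.37 = 197.0015 now, so the away team offers 197.0015, keeping 402.9985.
So by rejecting in round 1, the away team gets 402.9985 next round, worth 0.79 × 402.9985 = 318.368815 now.
Offer 357 ≥ 318.368815, so the away team accepts.

Accept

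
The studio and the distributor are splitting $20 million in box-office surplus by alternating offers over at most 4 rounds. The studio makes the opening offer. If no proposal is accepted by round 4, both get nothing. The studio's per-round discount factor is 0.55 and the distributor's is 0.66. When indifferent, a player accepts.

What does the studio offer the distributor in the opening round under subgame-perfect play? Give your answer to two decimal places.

10.73

Round 4 (the distributor proposes): rejection yields 0 for the studio; the distributor offers 0 and keeps 20.
Round 3 (the studio proposes): the distributor can get 20 next round, worth 0.66 × 20 = 13.2 now; the studio offers that and keeps 6.8.
Round 2 (the distributor proposes): the studio can get 6.8 next round, worth 0.55 × 6.8 = 3.74 now. The distributor offers 3.74 and keeps 20 − 3.74 = 16.26.
Round 1 (the studio proposes): the distributor can get 16.26 next round, worth 0.66 × 16.26 = 10.7316 now. The studio offers 10.7316 and keeps 20 − 10.7316 = 9.2684.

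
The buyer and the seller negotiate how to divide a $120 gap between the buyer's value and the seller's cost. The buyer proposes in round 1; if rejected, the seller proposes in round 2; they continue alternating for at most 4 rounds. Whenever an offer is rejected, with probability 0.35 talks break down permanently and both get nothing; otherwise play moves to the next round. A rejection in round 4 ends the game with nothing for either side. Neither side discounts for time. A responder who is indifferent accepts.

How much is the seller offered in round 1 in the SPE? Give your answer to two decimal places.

60.26

Round 4 (the seller proposes): the buyer will accept anything ≥ 0, so the seller offers 0 and keeps 120.
Round 3 (the buyer proposes): rejecting gives the seller an expected 0.65 × 120 = 78, so the buyer offers 78, keeping 42.
Round 2 (the seller proposes): rejecting gives the buyer an expected 0.65 × 42 = 27.3; the seller offers that and keeps 92.7.
Round 1 (the buyer proposes): rejecting gives the seller an expected 0.65 × 92.7 = 60.255; the buyer offers that and keeps 59.745.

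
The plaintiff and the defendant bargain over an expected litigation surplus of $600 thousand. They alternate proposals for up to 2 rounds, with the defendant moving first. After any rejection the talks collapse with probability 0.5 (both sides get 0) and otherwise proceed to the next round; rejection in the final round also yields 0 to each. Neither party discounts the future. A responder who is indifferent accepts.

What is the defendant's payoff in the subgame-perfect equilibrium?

Round 2 (the plaintiff proposes): the defendant will accept anything ≥ 0, so the plaintiff offers 0 and keeps 600.
Round 1 (the defendant proposes): rejecting gives the plaintiff an expected 0.5 × 600 = 300, so the defendant offers 300, keeping 300.

300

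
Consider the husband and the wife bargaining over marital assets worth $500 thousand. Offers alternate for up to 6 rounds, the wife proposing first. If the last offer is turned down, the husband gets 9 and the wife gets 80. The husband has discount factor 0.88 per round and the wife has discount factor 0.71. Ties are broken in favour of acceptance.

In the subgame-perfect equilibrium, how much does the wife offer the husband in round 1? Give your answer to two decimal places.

Round 6 (the husband proposes): the wife gets 80 if talks fail, so the husband offers 80 and keeps 420.
Round 5 (the wife proposes): the husband can get 420 next round, worth 0.88 × 420 = 369.6 now. The wife offers 369.6 and keeps 500 − 369.6 = 130.4.
Round 4 (the husband proposes): the wife can get 130.4 next round, worth 0.71 × 130.4 = 92.584 now; the husband offers that and keeps 407.416.
Round 3 (the wife proposes): the husband can get 407.416 next round, worth 0.88 × 407.416 = 358.52608 now; the wife offers that and keeps 141.47392.
Round 2 (the husband proposes): the wife can get 141.47392 next round, worth 0.71 × 141.47392 = 100.4464832 now. The husband offers 100.4464832 and keeps 500 − 100.4464832 = 399.5535168.
Round 1 (the wife proposes): the husband can get 399.5535168 next round, worth 0.88 × 399.5535168 = 351.607094784 now, so the wife offers 351.607094784, keeping 148.392905216.

351.61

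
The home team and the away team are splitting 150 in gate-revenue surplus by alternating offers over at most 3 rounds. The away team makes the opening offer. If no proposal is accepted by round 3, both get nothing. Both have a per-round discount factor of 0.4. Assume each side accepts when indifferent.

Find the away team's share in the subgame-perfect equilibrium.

114

Work backward from the last round.
Round 3 (the away team proposes): the home team will accept anything ≥ 0, so the away team offers 0 and keeps 150.
Round 2 (the home team proposes): the away team can get 150 next round, worth 0.4 × 150 = 60 now, so the home team offers 60, keeping 90.
Round 1 (the away team proposes): the home team can get 90 next round, worth 0.4 × 90 = 36 now; the away team offers that and keeps 114.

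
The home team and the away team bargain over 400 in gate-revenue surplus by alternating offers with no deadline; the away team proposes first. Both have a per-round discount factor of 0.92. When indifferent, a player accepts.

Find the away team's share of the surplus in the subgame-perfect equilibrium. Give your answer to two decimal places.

When the away team proposes, the home team accepts any offer worth at least 0.92 times what the home team would get by proposing next round; and vice versa.
This gives x = 400 − 0.92y and y = 400 − 0.92x, where x and y are each side's share when it proposes.
Hence (1 − 0.92·0.92)x = 400(1 − 0.92), i.e. 0.1536·x = 32.
x ≈ 208.3333; the home team's share is 400 − x ≈ 191.6667.

208.33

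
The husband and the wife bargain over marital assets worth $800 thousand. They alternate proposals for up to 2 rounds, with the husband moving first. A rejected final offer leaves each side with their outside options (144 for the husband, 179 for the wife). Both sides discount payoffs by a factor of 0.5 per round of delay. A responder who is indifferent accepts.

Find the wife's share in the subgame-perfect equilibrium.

328

Round 2 (the wife proposes): the husband gets 144 if talks fail, so the wife offers 144 and keeps 656.
Round 1 (the husband proposes): the wife can get 656 next round, worth 0.5 × 656 = 328 now; the husband offers that and keeps 472.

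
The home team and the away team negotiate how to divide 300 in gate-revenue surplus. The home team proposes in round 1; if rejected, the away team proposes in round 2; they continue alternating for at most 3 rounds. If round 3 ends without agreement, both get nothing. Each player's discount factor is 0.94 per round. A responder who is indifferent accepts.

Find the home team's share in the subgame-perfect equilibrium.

Round 3 (the home team proposes): the away team will accept anything ≥ 0, so the home team offers 0 and keeps 300.
Round 2 (the away team proposes): the home team can get 300 next round, worth 0.94 × 300 = 282 now. The away team offers 282 and keeps 300 − 282 = 18.
Round 1 (the home team proposes): the away team can get 18 next round, worth 0.94 × 18 = 16.92 now. The home team offers 16.92 and keeps 300 − 16.92 = 283.08.

283.08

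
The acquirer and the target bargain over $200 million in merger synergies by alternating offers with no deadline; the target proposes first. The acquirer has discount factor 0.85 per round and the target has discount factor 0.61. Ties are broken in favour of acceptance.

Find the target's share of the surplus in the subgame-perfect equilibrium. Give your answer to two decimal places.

Let x be the target's share when the target proposes and y be the acquirer's share when the acquirer proposes.
The acquirer accepts iff offered ≥ 0.85·y, so x = 200 − 0.85y. Symmetrically y = 200 − 0.61x.
Substituting: x = 200 − 0.85(200 − 0.61x), giving x(1 − 0.61·0.85) = 200(1 − 0.85).
So x = 200 × 0.15 / 0.4815 ≈ 62.3053, and the acquirer receives 200 − x ≈ 137.6947.

62.31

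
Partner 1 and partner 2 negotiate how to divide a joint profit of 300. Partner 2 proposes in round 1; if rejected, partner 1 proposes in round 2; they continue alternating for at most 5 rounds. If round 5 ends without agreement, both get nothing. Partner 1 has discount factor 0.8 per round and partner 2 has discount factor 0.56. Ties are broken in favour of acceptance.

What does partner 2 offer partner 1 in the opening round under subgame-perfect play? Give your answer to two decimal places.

152.91

Round 5 (partner 2 proposes): partner 1 will accept anything ≥ 0, so partner 2 offers 0 and keeps 300.
Round 4 (partner 1 proposes): partner 2 can get 300 next round, worth 0.56 × 300 = 168 now; partner 1 offers that and keeps 132.
Round 3 (partner 2 proposes): partner 1 can get 132 next round, worth 0.8 × 132 = 105.6 now. Partner 2 offers 105.6 and keeps 300 − 105.6 = 194.4.
Round 2 (partner 1 proposes): partner 2 can get 194.4 next round, worth 0.56 × 194.4 = 108.864 now, so partner 1 offers 108.864, keeping 191.136.
Round 1 (partner 2 proposes): partner 1 can get 191.136 next round, worth 0.8 × 191.136 = 152.9088 now, so partner 2 offers 152.9088, keeping 147.0912.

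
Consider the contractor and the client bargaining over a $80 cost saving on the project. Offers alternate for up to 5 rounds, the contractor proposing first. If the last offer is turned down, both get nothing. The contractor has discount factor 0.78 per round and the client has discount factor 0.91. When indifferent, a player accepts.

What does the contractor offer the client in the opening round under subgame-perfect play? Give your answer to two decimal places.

27.38

Round 5 (the contractor proposes): rejection yields 0 for the client; the contractor offers 0 and keeps 80.
Round 4 (the client proposes): the contractor can get 80 next round, worth 0.78 × 80 = 62.4 now. The client offers 62.4 and keeps 80 − 62.4 = 17.6.
Round 3 (the contractor proposes): the client can get 17.6 next round, worth 0.91 × 17.6 = 16.016 now, so the contractor offers 16.016, keeping 63.984.
Round 2 (the client proposes): the contractor can get 63.984 next round, worth 0.78 × 63.984 = 49.90752 now, so the client offers 49.90752, keeping 30.09248.
Round 1 (the contractor proposes): the client can get 30.09248 next round, worth 0.91 × 30.09248 = 27.3841568 now. The contractor offers 27.3841568 and keeps 80 − 27.3841568 = 52.6158432.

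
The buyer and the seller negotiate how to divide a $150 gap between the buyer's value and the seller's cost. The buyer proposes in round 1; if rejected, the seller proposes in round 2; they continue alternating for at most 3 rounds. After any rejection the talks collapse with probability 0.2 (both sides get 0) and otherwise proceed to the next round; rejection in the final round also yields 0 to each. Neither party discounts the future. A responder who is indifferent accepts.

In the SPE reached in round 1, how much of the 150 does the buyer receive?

By backward induction:
Round 3 (the buyer proposes): the seller will accept anything ≥ 0, so the buyer offers 0 and keeps 150.
Round 2 (the seller proposes): rejecting gives the buyer an expected 0.8 × 150 = 120; the seller offers that and keeps 30.
Round 1 (the buyer proposes): rejecting gives the seller an expected 0.8 × 30 = 24. The buyer offers 24 and keeps 150 − 24 = 126.

126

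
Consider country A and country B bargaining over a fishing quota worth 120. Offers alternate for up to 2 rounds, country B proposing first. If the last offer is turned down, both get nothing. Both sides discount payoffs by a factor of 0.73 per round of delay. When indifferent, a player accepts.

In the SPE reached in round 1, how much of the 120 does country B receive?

32.4

Round 2 (country A proposes): rejection yields 0 for country B; country A offers 0 and keeps 120.
Round 1 (country B proposes): country A can get 120 next round, worth 0.73 × 120 = 87.6 now, so country B offers 87.6, keeping 32.4.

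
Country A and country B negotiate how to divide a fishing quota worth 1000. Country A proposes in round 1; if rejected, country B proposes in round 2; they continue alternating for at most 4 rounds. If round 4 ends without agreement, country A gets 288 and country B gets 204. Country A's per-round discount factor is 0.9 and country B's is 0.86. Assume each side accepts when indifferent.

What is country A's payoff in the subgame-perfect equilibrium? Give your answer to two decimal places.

Solve by backward induction from round 4.
Round 4 (country B proposes): country A gets 288 if talks fail, so country B offers 288 and keeps 712.
Round 3 (country A proposes): country B can get 712 next round, worth 0.86 × 712 = 612.32 now, so country A offers 612.32, keeping 387.68.
Round 2 (country B proposes): country A can get 387.68 next round, worth 0.9 × 387.68 = 348.912 now, so country B offers 348.912, keeping 651.088.
Round 1 (country A proposes): country B can get 651.088 next round, worth 0.86 × 651.088 = 559.93568 now; country A offers that and keeps 440.06432.

440.06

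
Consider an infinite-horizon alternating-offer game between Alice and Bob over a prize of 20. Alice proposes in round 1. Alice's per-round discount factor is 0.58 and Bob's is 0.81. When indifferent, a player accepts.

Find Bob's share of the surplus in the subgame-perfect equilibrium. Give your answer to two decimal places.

12.83

Let x be Alice's share when Alice proposes and y be Bob's share when Bob proposes.
Bob accepts iff offered ≥ 0.81·y, so x = 20 − 0.81y. Symmetrically y = 20 − 0.58x.
Substituting: x = 20 − 0.81(20 − 0.58x), giving x(1 − 0.58·0.81) = 20(1 − 0.81).
So x = 20 × 0.19 / 0.5302 ≈ 7.1671, and Bob receives 20 − x ≈ 12.8329.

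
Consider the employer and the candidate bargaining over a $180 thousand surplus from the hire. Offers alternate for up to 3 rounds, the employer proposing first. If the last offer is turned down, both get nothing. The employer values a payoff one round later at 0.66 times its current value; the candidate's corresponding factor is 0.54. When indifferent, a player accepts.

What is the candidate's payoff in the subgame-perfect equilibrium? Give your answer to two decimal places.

Round 3 (the employer proposes): the candidate will accept anything ≥ 0, so the employer offers 0 and keeps 180.
Round 2 (the candidate proposes): the employer can get 180 next round, worth 0.66 × 180 = 118.8 now. The candidate offers 118.8 and keeps 180 − 118.8 = 61.2.
Round 1 (the employer proposes): the candidate can get 61.2 next round, worth 0.54 × 61.2 = 33.048 now; the employer offers that and keeps 146.952.

33.05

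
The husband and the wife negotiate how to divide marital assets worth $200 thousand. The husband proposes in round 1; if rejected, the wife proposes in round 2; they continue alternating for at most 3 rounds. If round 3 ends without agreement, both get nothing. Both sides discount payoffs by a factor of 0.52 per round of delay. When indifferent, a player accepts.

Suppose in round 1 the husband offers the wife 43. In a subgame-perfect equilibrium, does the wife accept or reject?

Work out the wife's continuation value if the offer is rejected.
Round 3 (the husband proposes): the wife will accept anything ≥ 0, so the husband offers 0 and keeps 200.
Round 2 (the wife proposes): the husband can get 200 next round, worth 0.52 × 200 = 104 now, so the wife offers 104, keeping 96.
So by rejecting in round 1, the wife gets 96 next round, worth 0.52 × 96 = 49.92 now.
Offer 43 < 49.92, so the wife rejects.

Reject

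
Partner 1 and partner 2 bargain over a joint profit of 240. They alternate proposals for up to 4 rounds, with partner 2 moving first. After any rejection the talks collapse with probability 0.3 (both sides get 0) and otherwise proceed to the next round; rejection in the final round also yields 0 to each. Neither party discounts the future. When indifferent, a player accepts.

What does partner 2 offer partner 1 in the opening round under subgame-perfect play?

132.72

Round 4 (partner 1 proposes): rejection yields 0 for partner 2; partner 1 offers 0 and keeps 240.
Round 3 (partner 2 proposes): rejecting gives partner 1 an expected 0.7 × 240 = 168, so partner 2 offers 168, keeping 72.
Round 2 (partner 1 proposes): rejecting gives partner 2 an expected 0.7 × 72 = 50.4; partner 1 offers that and keeps 189.6.
Round 1 (partner 2 proposes): rejecting gives partner 1 an expected 0.7 × 189.6 = 132.72, so partner 2 offers 132.72, keeping 107.28.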